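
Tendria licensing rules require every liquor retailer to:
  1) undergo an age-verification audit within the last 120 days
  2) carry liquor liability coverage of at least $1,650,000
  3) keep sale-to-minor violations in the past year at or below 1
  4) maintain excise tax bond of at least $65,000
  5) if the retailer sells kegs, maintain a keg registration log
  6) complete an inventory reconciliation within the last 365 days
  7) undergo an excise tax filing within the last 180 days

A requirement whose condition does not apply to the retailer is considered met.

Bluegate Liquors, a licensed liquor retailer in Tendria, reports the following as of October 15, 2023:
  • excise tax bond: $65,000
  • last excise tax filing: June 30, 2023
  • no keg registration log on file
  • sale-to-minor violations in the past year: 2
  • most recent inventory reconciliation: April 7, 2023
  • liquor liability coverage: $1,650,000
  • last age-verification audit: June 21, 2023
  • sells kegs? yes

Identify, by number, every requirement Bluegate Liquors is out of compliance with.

3, 5

1. age-verification audit 116 days ago vs limit 120 → met
2. liquor liability coverage $1,650,000 ≥ $1,650,000 → met
3. sale-to-minor violations in the past year 2 > 1 → not met
4. excise tax bond $65,000 ≥ $65,000 → met
5. condition 'sells kegs' holds; keg registration log absent → not met
6. inventory reconciliation 191 days ago vs limit 365 → met
7. excise tax filing 107 days ago vs limit 180 → met
Not met: 3, 5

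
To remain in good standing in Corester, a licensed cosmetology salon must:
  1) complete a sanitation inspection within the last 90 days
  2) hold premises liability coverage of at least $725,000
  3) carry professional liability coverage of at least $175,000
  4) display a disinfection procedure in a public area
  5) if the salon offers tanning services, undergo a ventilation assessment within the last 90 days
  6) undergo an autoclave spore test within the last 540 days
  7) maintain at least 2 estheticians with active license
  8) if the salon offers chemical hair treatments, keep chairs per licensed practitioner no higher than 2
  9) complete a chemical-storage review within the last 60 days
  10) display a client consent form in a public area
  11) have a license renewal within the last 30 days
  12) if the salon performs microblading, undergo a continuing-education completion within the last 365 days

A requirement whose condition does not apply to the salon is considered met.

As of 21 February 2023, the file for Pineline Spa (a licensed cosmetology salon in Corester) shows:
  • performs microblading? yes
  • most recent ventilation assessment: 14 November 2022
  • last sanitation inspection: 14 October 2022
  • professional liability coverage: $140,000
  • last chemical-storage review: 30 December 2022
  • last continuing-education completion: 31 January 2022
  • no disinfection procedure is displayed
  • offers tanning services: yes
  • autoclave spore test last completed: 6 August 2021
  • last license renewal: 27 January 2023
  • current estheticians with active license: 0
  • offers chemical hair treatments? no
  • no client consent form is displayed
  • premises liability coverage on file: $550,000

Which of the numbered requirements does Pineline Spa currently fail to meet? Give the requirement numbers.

1, 2, 3, 4, 5, 6, 7, 10, 12

1. sanitation inspection 130 days ago vs limit 90 → not met
2. premises liability coverage $550,000 < $725,000 → not met
3. professional liability coverage $140,000 < $175,000 → not met
4. disinfection procedure absent → not met
5. condition 'offers tanning services' holds; ventilation assessment 99 days ago vs limit 90 → not met
6. autoclave spore test 564 days ago vs limit 540 → not met
7. estheticians with active license 0 < 2 → not met
8. condition 'offers chemical hair treatments' does not hold → requirement n/a → met
9. chemical-storage review 53 days ago vs limit 60 → met
10. client consent form absent → not met
11. license renewal 25 days ago vs limit 30 → met
12. condition 'performs microblading' holds; continuing-education completion 386 days ago vs limit 365 → not met
Not met: 1, 2, 3, 4, 5, 6, 7, 10, 12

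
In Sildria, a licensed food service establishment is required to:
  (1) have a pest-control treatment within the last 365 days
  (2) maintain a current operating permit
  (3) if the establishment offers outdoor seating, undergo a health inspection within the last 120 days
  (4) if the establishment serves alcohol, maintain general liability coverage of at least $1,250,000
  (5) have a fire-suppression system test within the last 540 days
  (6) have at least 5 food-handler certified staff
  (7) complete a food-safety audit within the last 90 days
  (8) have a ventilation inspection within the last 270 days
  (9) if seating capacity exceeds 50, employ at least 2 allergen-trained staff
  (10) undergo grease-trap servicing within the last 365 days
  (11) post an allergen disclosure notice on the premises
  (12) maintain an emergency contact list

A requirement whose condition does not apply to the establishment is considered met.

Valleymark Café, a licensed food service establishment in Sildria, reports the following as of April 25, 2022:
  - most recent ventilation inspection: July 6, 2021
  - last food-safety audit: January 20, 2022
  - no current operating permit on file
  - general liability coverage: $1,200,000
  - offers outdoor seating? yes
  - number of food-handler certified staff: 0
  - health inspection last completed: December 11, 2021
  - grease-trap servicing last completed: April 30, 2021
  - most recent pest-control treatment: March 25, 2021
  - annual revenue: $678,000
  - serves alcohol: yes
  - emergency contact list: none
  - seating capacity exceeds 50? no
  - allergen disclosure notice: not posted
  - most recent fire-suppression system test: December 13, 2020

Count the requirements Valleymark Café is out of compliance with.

9

1. pest-control treatment 396 days ago vs limit 365 → not met
2. current operating permit absent → not met
3. condition 'offers outdoor seating' holds; health inspection 135 days ago vs limit 120 → not met
4. condition 'serves alcohol' holds; general liability coverage $1,200,000 < $1,250,000 → not met
5. fire-suppression system test 498 days ago vs limit 540 → met
6. food-handler certified staff 0 < 5 → not met
7. food-safety audit 95 days ago vs limit 90 → not met
8. ventilation inspection 293 days ago vs limit 270 → not met
9. condition 'seating capacity exceeds 50' does not hold → requirement n/a → met
10. grease-trap servicing 360 days ago vs limit 365 → met
11. allergen disclosure notice absent → not met
12. emergency contact list absent → not met
Not met: 9 of 12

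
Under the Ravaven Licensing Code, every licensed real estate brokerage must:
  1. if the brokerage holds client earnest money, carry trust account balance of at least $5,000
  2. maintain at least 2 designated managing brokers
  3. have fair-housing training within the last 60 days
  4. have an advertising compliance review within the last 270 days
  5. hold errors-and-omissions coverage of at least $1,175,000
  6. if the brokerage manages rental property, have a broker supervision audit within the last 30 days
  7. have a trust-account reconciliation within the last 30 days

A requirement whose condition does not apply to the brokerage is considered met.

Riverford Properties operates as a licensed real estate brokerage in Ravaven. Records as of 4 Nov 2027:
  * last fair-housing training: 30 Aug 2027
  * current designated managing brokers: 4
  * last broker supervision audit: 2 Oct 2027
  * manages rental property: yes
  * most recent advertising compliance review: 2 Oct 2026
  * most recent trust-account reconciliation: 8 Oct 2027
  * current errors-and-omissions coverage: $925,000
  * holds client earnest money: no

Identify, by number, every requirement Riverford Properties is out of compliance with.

1. condition 'holds client earnest money' does not hold → requirement n/a → met
2. designated managing brokers 4 ≥ 2 → met
3. fair-housing training 66 days ago vs limit 60 → not met
4. advertising compliance review 398 days ago vs limit 270 → not met
5. errors-and-omissions coverage $925,000 < $1,175,000 → not met
6. condition 'manages rental property' holds; broker supervision audit 33 days ago vs limit 30 → not met
7. trust-account reconciliation 27 days ago vs limit 30 → met
Not met: 3, 4, 5, 6

3, 4, 5, 6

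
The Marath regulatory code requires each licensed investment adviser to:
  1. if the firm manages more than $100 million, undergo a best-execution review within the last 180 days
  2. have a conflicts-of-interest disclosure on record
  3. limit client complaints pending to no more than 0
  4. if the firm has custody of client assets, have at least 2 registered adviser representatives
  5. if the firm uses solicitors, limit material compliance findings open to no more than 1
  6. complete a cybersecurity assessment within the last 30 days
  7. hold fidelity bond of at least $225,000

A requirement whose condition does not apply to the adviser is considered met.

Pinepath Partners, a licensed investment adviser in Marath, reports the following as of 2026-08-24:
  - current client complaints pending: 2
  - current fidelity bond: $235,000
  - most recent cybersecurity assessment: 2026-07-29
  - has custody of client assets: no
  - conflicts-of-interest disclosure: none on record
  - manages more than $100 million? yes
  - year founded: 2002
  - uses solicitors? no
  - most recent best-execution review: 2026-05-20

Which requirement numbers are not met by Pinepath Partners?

2, 3

1. condition 'manages more than $100 million' holds; best-execution review 96 days ago vs limit 180 → met
2. conflicts-of-interest disclosure absent → not met
3. client complaints pending 2 > 0 → not met
4. condition 'has custody of client assets' does not hold → requirement n/a → met
5. condition 'uses solicitors' does not hold → requirement n/a → met
6. cybersecurity assessment 26 days ago vs limit 30 → met
7. fidelity bond $235,000 ≥ $225,000 → met
Not met: 2, 3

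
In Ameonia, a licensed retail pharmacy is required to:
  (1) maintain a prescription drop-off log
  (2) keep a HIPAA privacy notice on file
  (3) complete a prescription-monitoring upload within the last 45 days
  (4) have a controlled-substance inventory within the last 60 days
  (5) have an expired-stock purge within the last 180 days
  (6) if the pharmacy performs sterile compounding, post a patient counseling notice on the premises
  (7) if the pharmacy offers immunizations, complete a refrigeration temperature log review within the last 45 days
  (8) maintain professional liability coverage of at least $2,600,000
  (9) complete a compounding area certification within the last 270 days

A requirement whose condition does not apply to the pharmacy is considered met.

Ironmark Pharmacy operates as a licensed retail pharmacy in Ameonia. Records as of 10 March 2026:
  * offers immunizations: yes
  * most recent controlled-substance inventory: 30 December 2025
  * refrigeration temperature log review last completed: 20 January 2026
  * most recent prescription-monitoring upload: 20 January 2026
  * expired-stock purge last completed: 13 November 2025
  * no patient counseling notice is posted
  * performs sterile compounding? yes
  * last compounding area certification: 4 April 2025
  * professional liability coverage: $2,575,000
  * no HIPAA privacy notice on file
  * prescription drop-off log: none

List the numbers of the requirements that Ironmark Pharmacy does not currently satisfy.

1. prescription drop-off log absent → not met
2. HIPAA privacy notice absent → not met
3. prescription-monitoring upload 49 days ago vs limit 45 → not met
4. controlled-substance inventory 70 days ago vs limit 60 → not met
5. expired-stock purge 117 days ago vs limit 180 → met
6. condition 'performs sterile compounding' holds; patient counseling notice absent → not met
7. condition 'offers immunizations' holds; refrigeration temperature log review 49 days ago vs limit 45 → not met
8. professional liability coverage $2,575,000 < $2,600,000 → not met
9. compounding area certification 340 days ago vs limit 270 → not met
Not met: 1, 2, 3, 4, 6, 7, 8, 9

1, 2, 3, 4, 6, 7, 8, 9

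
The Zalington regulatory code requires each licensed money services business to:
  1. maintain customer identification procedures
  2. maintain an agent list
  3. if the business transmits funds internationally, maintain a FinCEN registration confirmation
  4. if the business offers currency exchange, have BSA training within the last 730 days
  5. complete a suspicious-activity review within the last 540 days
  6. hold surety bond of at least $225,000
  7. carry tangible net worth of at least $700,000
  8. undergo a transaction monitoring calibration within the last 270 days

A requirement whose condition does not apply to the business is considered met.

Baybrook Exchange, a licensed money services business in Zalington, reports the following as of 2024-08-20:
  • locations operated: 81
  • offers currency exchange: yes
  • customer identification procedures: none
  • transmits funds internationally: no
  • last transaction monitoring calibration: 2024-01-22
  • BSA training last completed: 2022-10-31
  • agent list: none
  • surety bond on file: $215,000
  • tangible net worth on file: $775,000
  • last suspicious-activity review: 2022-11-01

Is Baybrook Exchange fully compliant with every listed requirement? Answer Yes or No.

1. customer identification procedures absent → not met
2. agent list absent → not met
3. condition 'transmits funds internationally' does not hold → requirement n/a → met
4. condition 'offers currency exchange' holds; BSA training 659 days ago vs limit 730 → met
5. suspicious-activity review 658 days ago vs limit 540 → not met
6. surety bond $215,000 < $225,000 → not met
7. tangible net worth $775,000 ≥ $700,000 → met
8. transaction monitoring calibration 211 days ago vs limit 270 → met
Not met: 1, 2, 5, 6

No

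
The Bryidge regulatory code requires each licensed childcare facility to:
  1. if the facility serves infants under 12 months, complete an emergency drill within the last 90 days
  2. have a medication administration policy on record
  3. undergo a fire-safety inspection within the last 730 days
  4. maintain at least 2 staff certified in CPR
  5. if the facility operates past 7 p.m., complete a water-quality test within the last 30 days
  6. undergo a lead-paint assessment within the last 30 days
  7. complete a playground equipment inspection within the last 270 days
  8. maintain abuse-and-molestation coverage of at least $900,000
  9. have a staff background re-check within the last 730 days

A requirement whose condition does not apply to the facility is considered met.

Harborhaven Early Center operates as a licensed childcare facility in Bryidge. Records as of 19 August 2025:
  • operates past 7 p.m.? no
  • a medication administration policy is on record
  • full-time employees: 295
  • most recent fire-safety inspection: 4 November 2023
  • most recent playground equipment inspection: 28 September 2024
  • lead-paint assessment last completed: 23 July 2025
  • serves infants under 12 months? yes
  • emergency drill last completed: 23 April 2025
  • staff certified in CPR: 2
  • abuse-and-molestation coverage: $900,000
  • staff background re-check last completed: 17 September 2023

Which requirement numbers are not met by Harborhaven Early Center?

1, 7

1. condition 'serves infants under 12 months' holds; emergency drill 118 days ago vs limit 90 → not met
2. medication administration policy present → met
3. fire-safety inspection 654 days ago vs limit 730 → met
4. staff certified in CPR 2 ≥ 2 → met
5. condition 'operates past 7 p.m.' does not hold → requirement n/a → met
6. lead-paint assessment 27 days ago vs limit 30 → met
7. playground equipment inspection 325 days ago vs limit 270 → not met
8. abuse-and-molestation coverage $900,000 ≥ $900,000 → met
9. staff background re-check 702 days ago vs limit 730 → met
Not met: 1, 7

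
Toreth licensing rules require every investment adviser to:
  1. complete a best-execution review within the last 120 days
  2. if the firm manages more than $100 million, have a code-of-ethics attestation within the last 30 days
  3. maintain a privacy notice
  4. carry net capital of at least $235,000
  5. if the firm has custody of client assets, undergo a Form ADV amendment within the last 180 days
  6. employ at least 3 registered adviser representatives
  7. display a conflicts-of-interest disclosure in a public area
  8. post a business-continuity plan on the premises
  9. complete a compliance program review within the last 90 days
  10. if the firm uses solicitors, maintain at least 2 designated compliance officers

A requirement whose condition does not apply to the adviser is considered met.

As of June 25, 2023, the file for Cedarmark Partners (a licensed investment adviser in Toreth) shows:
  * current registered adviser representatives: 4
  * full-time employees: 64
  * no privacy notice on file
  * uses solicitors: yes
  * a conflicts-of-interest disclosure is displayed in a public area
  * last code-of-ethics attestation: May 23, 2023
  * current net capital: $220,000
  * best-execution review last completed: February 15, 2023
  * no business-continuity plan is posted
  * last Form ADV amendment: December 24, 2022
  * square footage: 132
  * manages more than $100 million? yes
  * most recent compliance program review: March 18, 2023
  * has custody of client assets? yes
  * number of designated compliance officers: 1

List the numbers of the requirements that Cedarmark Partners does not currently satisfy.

1. best-execution review 130 days ago vs limit 120 → not met
2. condition 'manages more than $100 million' holds; code-of-ethics attestation 33 days ago vs limit 30 → not met
3. privacy notice absent → not met
4. net capital $220,000 < $235,000 → not met
5. condition 'has custody of client assets' holds; Form ADV amendment 183 days ago vs limit 180 → not met
6. registered adviser representatives 4 ≥ 3 → met
7. conflicts-of-interest disclosure present → met
8. business-continuity plan absent → not met
9. compliance program review 99 days ago vs limit 90 → not met
10. condition 'uses solicitors' holds; designated compliance officers 1 < 2 → not met
Not met: 1, 2, 3, 4, 5, 8, 9, 10

1, 2, 3, 4, 5, 8, 9, 10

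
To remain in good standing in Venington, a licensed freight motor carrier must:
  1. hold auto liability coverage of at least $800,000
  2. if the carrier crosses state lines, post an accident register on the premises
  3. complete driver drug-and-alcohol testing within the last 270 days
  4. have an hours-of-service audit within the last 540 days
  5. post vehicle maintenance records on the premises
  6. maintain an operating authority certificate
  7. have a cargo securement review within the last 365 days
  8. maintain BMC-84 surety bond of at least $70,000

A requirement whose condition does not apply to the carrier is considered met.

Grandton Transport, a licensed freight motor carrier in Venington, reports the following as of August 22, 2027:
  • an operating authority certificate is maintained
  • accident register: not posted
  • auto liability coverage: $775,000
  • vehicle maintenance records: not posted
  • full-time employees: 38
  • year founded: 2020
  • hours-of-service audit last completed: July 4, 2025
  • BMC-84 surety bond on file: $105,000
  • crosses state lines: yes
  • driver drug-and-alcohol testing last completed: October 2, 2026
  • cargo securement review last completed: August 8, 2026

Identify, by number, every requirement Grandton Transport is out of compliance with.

1. auto liability coverage $775,000 < $800,000 → not met
2. condition 'crosses state lines' holds; accident register absent → not met
3. driver drug-and-alcohol testing 324 days ago vs limit 270 → not met
4. hours-of-service audit 779 days ago vs limit 540 → not met
5. vehicle maintenance records absent → not met
6. operating authority certificate present → met
7. cargo securement review 379 days ago vs limit 365 → not met
8. BMC-84 surety bond $105,000 ≥ $70,000 → met
Not met: 1, 2, 3, 4, 5, 7

1, 2, 3, 4, 5, 7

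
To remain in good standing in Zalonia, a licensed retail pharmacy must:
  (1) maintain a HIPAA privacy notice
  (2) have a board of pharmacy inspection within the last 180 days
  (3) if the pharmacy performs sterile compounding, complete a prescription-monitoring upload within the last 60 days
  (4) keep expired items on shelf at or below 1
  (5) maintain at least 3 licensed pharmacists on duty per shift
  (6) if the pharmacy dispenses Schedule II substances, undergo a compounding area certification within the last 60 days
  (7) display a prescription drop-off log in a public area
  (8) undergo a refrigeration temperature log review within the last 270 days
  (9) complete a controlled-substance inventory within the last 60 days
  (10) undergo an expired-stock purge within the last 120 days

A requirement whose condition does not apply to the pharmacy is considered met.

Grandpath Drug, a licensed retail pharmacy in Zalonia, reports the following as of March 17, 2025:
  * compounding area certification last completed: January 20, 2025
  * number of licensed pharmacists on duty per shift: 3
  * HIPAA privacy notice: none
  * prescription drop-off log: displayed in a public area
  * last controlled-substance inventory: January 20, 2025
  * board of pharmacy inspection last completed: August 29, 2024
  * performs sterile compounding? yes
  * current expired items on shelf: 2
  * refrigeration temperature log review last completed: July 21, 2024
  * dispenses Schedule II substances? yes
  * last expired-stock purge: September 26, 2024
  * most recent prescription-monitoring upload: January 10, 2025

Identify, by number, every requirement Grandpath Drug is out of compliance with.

1. HIPAA privacy notice absent → not met
2. board of pharmacy inspection 200 days ago vs limit 180 → not met
3. condition 'performs sterile compounding' holds; prescription-monitoring upload 66 days ago vs limit 60 → not met
4. expired items on shelf 2 > 1 → not met
5. licensed pharmacists on duty per shift 3 ≥ 3 → met
6. condition 'dispenses Schedule II substances' holds; compounding area certification 56 days ago vs limit 60 → met
7. prescription drop-off log present → met
8. refrigeration temperature log review 239 days ago vs limit 270 → met
9. controlled-substance inventory 56 days ago vs limit 60 → met
10. expired-stock purge 172 days ago vs limit 120 → not met
Not met: 1, 2, 3, 4, 10

1, 2, 3, 4, 10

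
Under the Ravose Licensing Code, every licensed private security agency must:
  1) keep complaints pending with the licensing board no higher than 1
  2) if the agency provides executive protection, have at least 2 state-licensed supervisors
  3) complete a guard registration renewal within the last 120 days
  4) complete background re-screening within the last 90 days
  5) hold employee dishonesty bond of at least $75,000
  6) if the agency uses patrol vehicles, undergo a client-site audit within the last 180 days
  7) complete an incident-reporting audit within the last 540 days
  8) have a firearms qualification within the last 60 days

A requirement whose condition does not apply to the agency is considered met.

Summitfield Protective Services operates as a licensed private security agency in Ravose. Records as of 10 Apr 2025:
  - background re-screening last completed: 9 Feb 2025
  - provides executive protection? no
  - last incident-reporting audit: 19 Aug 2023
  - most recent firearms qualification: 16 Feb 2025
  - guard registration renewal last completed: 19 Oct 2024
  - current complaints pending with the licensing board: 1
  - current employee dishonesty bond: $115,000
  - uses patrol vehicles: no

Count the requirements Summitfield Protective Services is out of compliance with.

1. complaints pending with the licensing board 1 ≤ 1 → met
2. condition 'provides executive protection' does not hold → requirement n/a → met
3. guard registration renewal 173 days ago vs limit 120 → not met
4. background re-screening 60 days ago vs limit 90 → met
5. employee dishonesty bond $115,000 ≥ $75,000 → met
6. condition 'uses patrol vehicles' does not hold → requirement n/a → met
7. incident-reporting audit 600 days ago vs limit 540 → not met
8. firearms qualification 53 days ago vs limit 60 → met
Not met: 2 of 8

2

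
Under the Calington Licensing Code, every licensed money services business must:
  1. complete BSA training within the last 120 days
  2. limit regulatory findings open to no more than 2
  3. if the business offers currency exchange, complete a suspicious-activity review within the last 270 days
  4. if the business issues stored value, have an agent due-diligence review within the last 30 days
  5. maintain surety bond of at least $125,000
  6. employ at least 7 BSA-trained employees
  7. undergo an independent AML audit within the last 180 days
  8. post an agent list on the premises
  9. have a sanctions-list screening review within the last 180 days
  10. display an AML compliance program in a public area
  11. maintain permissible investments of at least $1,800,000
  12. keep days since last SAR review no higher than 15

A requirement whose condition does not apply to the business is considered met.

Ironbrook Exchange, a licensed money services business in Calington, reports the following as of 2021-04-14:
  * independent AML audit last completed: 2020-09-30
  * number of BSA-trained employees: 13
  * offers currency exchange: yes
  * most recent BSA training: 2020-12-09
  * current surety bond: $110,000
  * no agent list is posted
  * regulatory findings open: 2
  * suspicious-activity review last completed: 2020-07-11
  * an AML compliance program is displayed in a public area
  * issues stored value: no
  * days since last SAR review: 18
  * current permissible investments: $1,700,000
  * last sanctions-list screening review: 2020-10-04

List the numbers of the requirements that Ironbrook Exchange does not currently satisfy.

1. BSA training 126 days ago vs limit 120 → not met
2. regulatory findings open 2 ≤ 2 → met
3. condition 'offers currency exchange' holds; suspicious-activity review 277 days ago vs limit 270 → not met
4. condition 'issues stored value' does not hold → requirement n/a → met
5. surety bond $110,000 < $125,000 → not met
6. BSA-trained employees 13 ≥ 7 → met
7. independent AML audit 196 days ago vs limit 180 → not met
8. agent list absent → not met
9. sanctions-list screening review 192 days ago vs limit 180 → not met
10. AML compliance program present → met
11. permissible investments $1,700,000 < $1,800,000 → not met
12. days since last SAR review 18 > 15 → not met
Not met: 1, 3, 5, 7, 8, 9, 11, 12

1, 3, 5, 7, 8, 9, 11, 12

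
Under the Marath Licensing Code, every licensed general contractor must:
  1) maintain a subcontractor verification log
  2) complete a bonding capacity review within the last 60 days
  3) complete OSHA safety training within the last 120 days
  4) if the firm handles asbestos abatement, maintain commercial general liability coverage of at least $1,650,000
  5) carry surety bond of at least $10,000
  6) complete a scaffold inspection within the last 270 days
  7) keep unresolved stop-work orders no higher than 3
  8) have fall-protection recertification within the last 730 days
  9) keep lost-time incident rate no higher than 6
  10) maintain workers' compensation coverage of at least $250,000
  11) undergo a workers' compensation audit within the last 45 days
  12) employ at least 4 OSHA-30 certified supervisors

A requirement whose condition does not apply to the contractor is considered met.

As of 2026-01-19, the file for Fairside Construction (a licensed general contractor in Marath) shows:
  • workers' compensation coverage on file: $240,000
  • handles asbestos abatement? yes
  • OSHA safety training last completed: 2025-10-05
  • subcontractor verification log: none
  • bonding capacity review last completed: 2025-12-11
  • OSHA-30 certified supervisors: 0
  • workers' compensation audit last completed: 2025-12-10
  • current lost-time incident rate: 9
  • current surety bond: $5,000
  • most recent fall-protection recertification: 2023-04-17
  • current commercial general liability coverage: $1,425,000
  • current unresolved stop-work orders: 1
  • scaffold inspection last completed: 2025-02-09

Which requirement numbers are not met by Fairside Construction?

1. subcontractor verification log absent → not met
2. bonding capacity review 39 days ago vs limit 60 → met
3. OSHA safety training 106 days ago vs limit 120 → met
4. condition 'handles asbestos abatement' holds; commercial general liability coverage $1,425,000 < $1,650,000 → not met
5. surety bond $5,000 < $10,000 → not met
6. scaffold inspection 344 days ago vs limit 270 → not met
7. unresolved stop-work orders 1 ≤ 3 → met
8. fall-protection recertification 1008 days ago vs limit 730 → not met
9. lost-time incident rate 9 > 6 → not met
10. workers' compensation coverage $240,000 < $250,000 → not met
11. workers' compensation audit 40 days ago vs limit 45 → met
12. OSHA-30 certified supervisors 0 < 4 → not met
Not met: 1, 4, 5, 6, 8, 9, 10, 12

1, 4, 5, 6, 8, 9, 10, 12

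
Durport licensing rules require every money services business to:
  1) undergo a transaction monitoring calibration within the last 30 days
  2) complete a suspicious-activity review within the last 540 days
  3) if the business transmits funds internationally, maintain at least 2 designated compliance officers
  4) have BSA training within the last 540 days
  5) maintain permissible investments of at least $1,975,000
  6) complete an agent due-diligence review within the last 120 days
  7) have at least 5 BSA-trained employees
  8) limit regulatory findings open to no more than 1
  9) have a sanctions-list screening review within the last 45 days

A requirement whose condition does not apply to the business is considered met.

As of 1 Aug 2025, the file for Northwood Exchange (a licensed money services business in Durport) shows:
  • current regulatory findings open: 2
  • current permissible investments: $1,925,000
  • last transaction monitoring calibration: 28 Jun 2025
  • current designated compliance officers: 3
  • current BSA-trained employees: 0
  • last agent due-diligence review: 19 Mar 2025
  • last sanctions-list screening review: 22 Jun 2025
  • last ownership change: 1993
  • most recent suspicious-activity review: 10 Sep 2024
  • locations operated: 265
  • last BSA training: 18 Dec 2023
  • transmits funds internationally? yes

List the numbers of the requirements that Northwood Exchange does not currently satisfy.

1. transaction monitoring calibration 34 days ago vs limit 30 → not met
2. suspicious-activity review 325 days ago vs limit 540 → met
3. condition 'transmits funds internationally' holds; designated compliance officers 3 ≥ 2 → met
4. BSA training 592 days ago vs limit 540 → not met
5. permissible investments $1,925,000 < $1,975,000 → not met
6. agent due-diligence review 135 days ago vs limit 120 → not met
7. BSA-trained employees 0 < 5 → not met
8. regulatory findings open 2 > 1 → not met
9. sanctions-list screening review 40 days ago vs limit 45 → met
Not met: 1, 4, 5, 6, 7, 8

1, 4, 5, 6, 7, 8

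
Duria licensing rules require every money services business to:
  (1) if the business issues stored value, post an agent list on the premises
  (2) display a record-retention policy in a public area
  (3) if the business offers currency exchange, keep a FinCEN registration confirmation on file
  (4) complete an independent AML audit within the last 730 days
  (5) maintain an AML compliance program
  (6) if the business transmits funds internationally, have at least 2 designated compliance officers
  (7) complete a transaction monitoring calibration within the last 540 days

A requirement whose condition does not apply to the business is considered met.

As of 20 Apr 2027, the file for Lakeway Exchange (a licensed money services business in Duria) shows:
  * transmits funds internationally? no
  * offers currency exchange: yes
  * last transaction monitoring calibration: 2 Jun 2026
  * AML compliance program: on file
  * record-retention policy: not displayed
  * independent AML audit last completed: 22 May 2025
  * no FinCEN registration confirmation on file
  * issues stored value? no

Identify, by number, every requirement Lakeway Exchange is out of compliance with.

1. condition 'issues stored value' does not hold → requirement n/a → met
2. record-retention policy absent → not met
3. condition 'offers currency exchange' holds; FinCEN registration confirmation absent → not met
4. independent AML audit 698 days ago vs limit 730 → met
5. AML compliance program present → met
6. condition 'transmits funds internationally' does not hold → requirement n/a → met
7. transaction monitoring calibration 322 days ago vs limit 540 → met
Not met: 2, 3

2, 3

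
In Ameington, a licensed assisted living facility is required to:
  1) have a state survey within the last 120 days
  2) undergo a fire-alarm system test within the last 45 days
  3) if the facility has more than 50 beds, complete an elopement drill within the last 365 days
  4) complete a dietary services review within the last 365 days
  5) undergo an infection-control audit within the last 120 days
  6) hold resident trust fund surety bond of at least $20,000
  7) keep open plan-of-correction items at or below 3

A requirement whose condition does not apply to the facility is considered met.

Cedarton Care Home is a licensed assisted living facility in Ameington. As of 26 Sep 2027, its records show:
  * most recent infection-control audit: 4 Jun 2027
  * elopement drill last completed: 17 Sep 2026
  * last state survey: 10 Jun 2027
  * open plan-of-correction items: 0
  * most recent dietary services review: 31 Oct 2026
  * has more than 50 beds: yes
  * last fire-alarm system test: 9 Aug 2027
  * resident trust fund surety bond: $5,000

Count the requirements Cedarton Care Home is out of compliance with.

3

1. state survey 108 days ago vs limit 120 → met
2. fire-alarm system test 48 days ago vs limit 45 → not met
3. condition 'has more than 50 beds' holds; elopement drill 374 days ago vs limit 365 → not met
4. dietary services review 330 days ago vs limit 365 → met
5. infection-control audit 114 days ago vs limit 120 → met
6. resident trust fund surety bond $5,000 < $20,000 → not met
7. open plan-of-correction items 0 ≤ 3 → met
Not met: 3 of 7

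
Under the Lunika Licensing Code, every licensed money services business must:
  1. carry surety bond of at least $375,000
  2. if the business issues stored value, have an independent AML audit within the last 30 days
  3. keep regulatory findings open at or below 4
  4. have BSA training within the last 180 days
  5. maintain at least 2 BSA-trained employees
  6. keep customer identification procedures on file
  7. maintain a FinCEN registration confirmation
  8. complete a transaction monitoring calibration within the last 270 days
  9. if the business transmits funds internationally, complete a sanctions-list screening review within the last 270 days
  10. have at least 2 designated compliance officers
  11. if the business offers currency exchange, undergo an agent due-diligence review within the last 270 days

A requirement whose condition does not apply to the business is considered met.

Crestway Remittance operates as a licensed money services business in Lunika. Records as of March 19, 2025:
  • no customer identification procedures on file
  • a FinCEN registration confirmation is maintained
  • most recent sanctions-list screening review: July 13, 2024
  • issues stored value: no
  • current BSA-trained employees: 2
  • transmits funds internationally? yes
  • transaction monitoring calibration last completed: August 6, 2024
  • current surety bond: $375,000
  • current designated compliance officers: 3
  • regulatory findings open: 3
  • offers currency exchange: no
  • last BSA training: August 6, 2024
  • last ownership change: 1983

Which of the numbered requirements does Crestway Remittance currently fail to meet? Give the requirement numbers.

4, 6

1. surety bond $375,000 ≥ $375,000 → met
2. condition 'issues stored value' does not hold → requirement n/a → met
3. regulatory findings open 3 ≤ 4 → met
4. BSA training 225 days ago vs limit 180 → not met
5. BSA-trained employees 2 ≥ 2 → met
6. customer identification procedures absent → not met
7. FinCEN registration confirmation present → met
8. transaction monitoring calibration 225 days ago vs limit 270 → met
9. condition 'transmits funds internationally' holds; sanctions-list screening review 249 days ago vs limit 270 → met
10. designated compliance officers 3 ≥ 2 → met
11. condition 'offers currency exchange' does not hold → requirement n/a → met
Not met: 4, 6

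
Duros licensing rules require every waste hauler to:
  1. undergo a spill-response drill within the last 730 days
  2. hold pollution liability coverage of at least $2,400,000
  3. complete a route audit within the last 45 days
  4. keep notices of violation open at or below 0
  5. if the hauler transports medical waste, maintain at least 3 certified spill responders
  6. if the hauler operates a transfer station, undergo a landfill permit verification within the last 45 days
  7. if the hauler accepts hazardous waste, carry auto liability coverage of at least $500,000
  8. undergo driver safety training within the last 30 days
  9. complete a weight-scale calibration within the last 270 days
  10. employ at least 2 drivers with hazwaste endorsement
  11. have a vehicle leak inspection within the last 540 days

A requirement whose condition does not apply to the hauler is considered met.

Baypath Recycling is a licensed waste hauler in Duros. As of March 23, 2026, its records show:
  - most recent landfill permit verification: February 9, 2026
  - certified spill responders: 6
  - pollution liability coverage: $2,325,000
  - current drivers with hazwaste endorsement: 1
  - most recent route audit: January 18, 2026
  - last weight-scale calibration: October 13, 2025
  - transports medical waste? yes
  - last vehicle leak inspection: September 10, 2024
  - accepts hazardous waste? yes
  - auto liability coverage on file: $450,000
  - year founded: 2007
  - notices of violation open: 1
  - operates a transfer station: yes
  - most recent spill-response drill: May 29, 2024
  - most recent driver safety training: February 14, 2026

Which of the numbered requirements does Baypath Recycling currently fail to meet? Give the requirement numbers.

2, 3, 4, 7, 8, 10, 11

1. spill-response drill 663 days ago vs limit 730 → met
2. pollution liability coverage $2,325,000 < $2,400,000 → not met
3. route audit 64 days ago vs limit 45 → not met
4. notices of violation open 1 > 0 → not met
5. condition 'transports medical waste' holds; certified spill responders 6 ≥ 3 → met
6. condition 'operates a transfer station' holds; landfill permit verification 42 days ago vs limit 45 → met
7. condition 'accepts hazardous waste' holds; auto liability coverage $450,000 < $500,000 → not met
8. driver safety training 37 days ago vs limit 30 → not met
9. weight-scale calibration 161 days ago vs limit 270 → met
10. drivers with hazwaste endorsement 1 < 2 → not met
11. vehicle leak inspection 559 days ago vs limit 540 → not met
Not met: 2, 3, 4, 7, 8, 10, 11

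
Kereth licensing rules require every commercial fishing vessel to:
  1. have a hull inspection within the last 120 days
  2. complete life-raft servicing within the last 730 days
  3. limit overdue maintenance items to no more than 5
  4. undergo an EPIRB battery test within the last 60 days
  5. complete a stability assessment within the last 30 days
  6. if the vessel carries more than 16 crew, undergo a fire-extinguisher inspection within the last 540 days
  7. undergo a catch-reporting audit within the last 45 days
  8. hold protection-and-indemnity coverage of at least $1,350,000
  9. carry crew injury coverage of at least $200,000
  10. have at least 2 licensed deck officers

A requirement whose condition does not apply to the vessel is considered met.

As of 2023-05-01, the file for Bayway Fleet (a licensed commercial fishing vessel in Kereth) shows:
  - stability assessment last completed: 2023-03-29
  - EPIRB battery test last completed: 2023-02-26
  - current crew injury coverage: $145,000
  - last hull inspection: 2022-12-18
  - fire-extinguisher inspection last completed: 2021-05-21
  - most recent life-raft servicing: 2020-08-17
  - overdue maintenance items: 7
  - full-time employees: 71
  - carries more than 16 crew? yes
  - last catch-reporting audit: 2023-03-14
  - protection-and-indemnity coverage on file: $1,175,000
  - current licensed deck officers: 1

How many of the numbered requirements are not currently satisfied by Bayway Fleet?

1. hull inspection 134 days ago vs limit 120 → not met
2. life-raft servicing 987 days ago vs limit 730 → not met
3. overdue maintenance items 7 > 5 → not met
4. EPIRB battery test 64 days ago vs limit 60 → not met
5. stability assessment 33 days ago vs limit 30 → not met
6. condition 'carries more than 16 crew' holds; fire-extinguisher inspection 710 days ago vs limit 540 → not met
7. catch-reporting audit 48 days ago vs limit 45 → not met
8. protection-and-indemnity coverage $1,175,000 < $1,350,000 → not met
9. crew injury coverage $145,000 < $200,000 → not met
10. licensed deck officers 1 < 2 → not met
Not met: 10 of 10

10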